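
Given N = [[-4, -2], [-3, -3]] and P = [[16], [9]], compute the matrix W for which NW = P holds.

Left-multiplying both sides by N⁻¹ gives W = N⁻¹P.
det N = 6, so N⁻¹ = [[-1/2, 1/3], [1/2, -2/3]].
W = N⁻¹P = [[-1/2, 1/3], [1/2, -2/3]] · [[16], [9]] = [[-5], [2]].

W = [[-5], [2]]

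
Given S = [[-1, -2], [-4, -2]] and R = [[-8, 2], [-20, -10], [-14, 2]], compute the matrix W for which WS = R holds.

S is on the right of W, so right-multiply by S⁻¹: W = RS⁻¹.
S has determinant -6; S⁻¹ = [[1/3, -1/3], [-2/3, 1/6]].
W = RS⁻¹ = [[-8, 2], [-20, -10], [-14, 2]] · [[1/3, -1/3], [-2/3, 1/6]] = [[-4, 3], [0, 5], [-6, 5]].

W = [[-4, 3], [0, 5], [-6, 5]]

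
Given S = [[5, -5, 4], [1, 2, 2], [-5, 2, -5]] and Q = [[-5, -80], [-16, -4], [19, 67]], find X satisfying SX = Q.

X = [[0, -6], [-3, 6], [-5, -5]]

Since S multiplies X on the left, X = S⁻¹Q.
det S = 3; the adjugate gives S⁻¹ = [[-14/3, -17/3, -6], [-5/3, -5/3, -2], [4, 5, 5]].
X = S⁻¹Q = [[-14/3, -17/3, -6], [-5/3, -5/3, -2], [4, 5, 5]] · [[-5, -80], [-16, -4], [19, 67]] = [[0, -6], [-3, 6], [-5, -5]].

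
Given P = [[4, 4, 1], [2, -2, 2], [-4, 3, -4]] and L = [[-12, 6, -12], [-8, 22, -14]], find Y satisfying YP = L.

Y = [[0, 6, 6], [2, -4, 2]]

Since P sits to the right of Y, Y = LP⁻¹.
det P = 6, so P⁻¹ = [[1/3, 19/6, 5/3], [0, -2, -1], [-1/3, -14/3, -8/3]].
Y = LP⁻¹ = [[-12, 6, -12], [-8, 22, -14]] · [[1/3, 19/6, 5/3], [0, -2, -1], [-1/3, -14/3, -8/3]] = [[0, 6, 6], [2, -4, 2]].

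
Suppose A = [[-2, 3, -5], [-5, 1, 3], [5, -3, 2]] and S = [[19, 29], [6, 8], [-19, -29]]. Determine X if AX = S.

X = [[-1, -5], [4, -2], [-1, -5]]

A is on the left of X, so left-multiply by A⁻¹: X = A⁻¹S.
det A = 3; the adjugate gives A⁻¹ = [[11/3, 3, 14/3], [25/3, 7, 31/3], [10/3, 3, 13/3]].
X = A⁻¹S = [[11/3, 3, 14/3], [25/3, 7, 31/3], [10/3, 3, 13/3]] · [[19, 29], [6, 8], [-19, -29]] = [[-1, -5], [4, -2], [-1, -5]].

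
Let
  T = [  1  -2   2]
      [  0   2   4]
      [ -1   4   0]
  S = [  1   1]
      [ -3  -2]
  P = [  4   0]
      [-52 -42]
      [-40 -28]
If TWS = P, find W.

W = [[0, 0], [-1, 3], [-5, 1]]

W = T⁻¹PS⁻¹ (apply T⁻¹ on the left and S⁻¹ on the right).
det T = -4, so T⁻¹ = [[4, -2, 3], [1, -1/2, 1], [-1/2, 1/2, -1/2]].
det S = 1; the adjugate gives S⁻¹ = [[-2, -1], [3, 1]].
T⁻¹P = [[0, 0], [-10, -7], [-8, -7]].
W = (T⁻¹P)S⁻¹ = [[0, 0], [-1, 3], [-5, 1]].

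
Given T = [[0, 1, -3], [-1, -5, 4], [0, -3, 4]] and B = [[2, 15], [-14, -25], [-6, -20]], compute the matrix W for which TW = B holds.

W = [[4, 5], [2, 0], [0, -5]]

Left-multiplying both sides by T⁻¹ gives W = T⁻¹B.
T has determinant -5; T⁻¹ = [[8/5, -1, 11/5], [-4/5, 0, -3/5], [-3/5, 0, -1/5]].
W = T⁻¹B = [[8/5, -1, 11/5], [-4/5, 0, -3/5], [-3/5, 0, -1/5]] · [[2, 15], [-14, -25], [-6, -20]] = [[4, 5], [2, 0], [0, -5]].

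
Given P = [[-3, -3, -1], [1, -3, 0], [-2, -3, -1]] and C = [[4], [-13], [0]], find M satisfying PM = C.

P is on the left of M, so left-multiply by P⁻¹: M = P⁻¹C.
P has determinant -3; P⁻¹ = [[-1, 0, 1], [-1/3, -1/3, 1/3], [3, 1, -4]].
M = P⁻¹C = [[-1, 0, 1], [-1/3, -1/3, 1/3], [3, 1, -4]] · [[4], [-13], [0]] = [[-4], [3], [-1]].

M = [[-4], [3], [-1]]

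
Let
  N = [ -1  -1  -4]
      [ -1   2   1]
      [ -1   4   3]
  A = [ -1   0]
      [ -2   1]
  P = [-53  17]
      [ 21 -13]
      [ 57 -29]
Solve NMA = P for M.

M = [[-5, 0], [2, -5], [-4, -3]]

Left-multiply by N⁻¹ and right-multiply by A⁻¹: M = N⁻¹PA⁻¹.
det N = 4, so N⁻¹ = [[1/2, -13/4, 7/4], [1/2, -7/4, 5/4], [-1/2, 5/4, -3/4]].
det A = -1; the adjugate gives A⁻¹ = [[-1, 0], [-2, 1]].
N⁻¹P = [[5, 0], [8, -5], [10, -3]].
M = (N⁻¹P)A⁻¹ = [[-5, 0], [2, -5], [-4, -3]].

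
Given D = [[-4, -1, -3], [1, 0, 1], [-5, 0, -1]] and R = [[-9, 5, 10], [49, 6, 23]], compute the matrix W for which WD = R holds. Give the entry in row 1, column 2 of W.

Since D sits to the right of W, W = RD⁻¹.
D has determinant 4; D⁻¹ = [[0, -1/4, -1/4], [-1, -11/4, 1/4], [0, 5/4, 1/4]].
W = RD⁻¹ = [[-9, 5, 10], [49, 6, 23]] · [[0, -1/4, -1/4], [-1, -11/4, 1/4], [0, 5/4, 1/4]] = [[-5, 1, 6], [-6, 0, -5]].

1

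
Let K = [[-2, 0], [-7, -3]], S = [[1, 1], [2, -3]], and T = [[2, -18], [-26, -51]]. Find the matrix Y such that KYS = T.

Y = [[3, -2], [5, 3]]

Isolating Y: multiply by K⁻¹ from the left and S⁻¹ from the right, so Y = K⁻¹TS⁻¹.
det K = 6, so K⁻¹ = [[-1/2, 0], [7/6, -1/3]].
det S = -5; the adjugate gives S⁻¹ = [[3/5, 1/5], [2/5, -1/5]].
K⁻¹T = [[-1, 9], [11, -4]].
Y = (K⁻¹T)S⁻¹ = [[3, -2], [5, 3]].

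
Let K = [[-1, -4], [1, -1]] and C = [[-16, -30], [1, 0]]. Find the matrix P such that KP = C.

P = [[4, 6], [3, 6]]

Left-multiplying both sides by K⁻¹ gives P = K⁻¹C.
K has determinant 5; K⁻¹ = [[-1/5, 4/5], [-1/5, -1/5]].
P = K⁻¹C = [[-1/5, 4/5], [-1/5, -1/5]] · [[-16, -30], [1, 0]] = [[4, 6], [3, 6]].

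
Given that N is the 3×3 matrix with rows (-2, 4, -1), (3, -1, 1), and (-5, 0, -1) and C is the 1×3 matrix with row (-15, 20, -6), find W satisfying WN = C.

Right-multiplying both sides by N⁻¹ gives W = CN⁻¹.
det N = -5, so N⁻¹ = [[-1/5, -4/5, -3/5], [2/5, 3/5, 1/5], [1, 4, 2]].
W = CN⁻¹ = [[-15, 20, -6]] · [[-1/5, -4/5, -3/5], [2/5, 3/5, 1/5], [1, 4, 2]] = [[5, 0, 1]].

W = [[5, 0, 1]]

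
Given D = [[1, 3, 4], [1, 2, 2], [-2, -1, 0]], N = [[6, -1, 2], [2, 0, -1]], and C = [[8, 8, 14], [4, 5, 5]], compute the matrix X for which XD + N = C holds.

X = [[2, 2, 1], [1, 1, 0]]

XD = C − N = [[2, 9, 12], [2, 5, 6]].
Since D sits to the right of X, X = (C − N)D⁻¹.
det D = 2, so D⁻¹ = [[1, -2, -1], [-2, 4, 1], [3/2, -5/2, -1/2]].
X = (C − N)D⁻¹ = [[2, 2, 1], [1, 1, 0]].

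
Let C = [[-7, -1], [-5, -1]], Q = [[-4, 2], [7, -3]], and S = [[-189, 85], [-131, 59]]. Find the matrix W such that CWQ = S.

W = C⁻¹SQ⁻¹ (apply C⁻¹ on the left and Q⁻¹ on the right).
det C = 2, so C⁻¹ = [[-1/2, 1/2], [5/2, -7/2]].
Q has determinant -2; Q⁻¹ = [[3/2, 1], [7/2, 2]].
C⁻¹S = [[29, -13], [-14, 6]].
W = (C⁻¹S)Q⁻¹ = [[-2, 3], [0, -2]].

W = [[-2, 3], [0, -2]]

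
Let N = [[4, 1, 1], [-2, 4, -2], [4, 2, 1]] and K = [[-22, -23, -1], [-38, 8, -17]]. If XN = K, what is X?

Since N sits to the right of X, X = KN⁻¹.
det N = 6, so N⁻¹ = [[4/3, 1/6, -1], [-1, 0, 1], [-10/3, -2/3, 3]].
X = KN⁻¹ = [[-22, -23, -1], [-38, 8, -17]] · [[4/3, 1/6, -1], [-1, 0, 1], [-10/3, -2/3, 3]] = [[-3, -3, -4], [-2, 5, -5]].

X = [[-3, -3, -4], [-2, 5, -5]]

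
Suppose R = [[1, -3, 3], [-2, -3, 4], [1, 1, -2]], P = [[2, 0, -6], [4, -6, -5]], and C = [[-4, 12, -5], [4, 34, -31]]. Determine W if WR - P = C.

WR = C + P = [[-2, 12, -11], [8, 28, -36]].
Right-multiplying both sides by R⁻¹ gives W = (C + P)R⁻¹.
det R = 5; the adjugate gives R⁻¹ = [[2/5, -3/5, -3/5], [0, -1, -2], [1/5, -4/5, -9/5]].
W = (C + P)R⁻¹ = [[-3, -2, -3], [-4, -4, 4]].

W = [[-3, -2, -3], [-4, -4, 4]]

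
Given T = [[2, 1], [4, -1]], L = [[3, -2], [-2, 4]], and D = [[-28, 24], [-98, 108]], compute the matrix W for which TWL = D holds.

W = [[-5, 3], [2, -4]]

Left-multiply by T⁻¹ and right-multiply by L⁻¹: W = T⁻¹DL⁻¹.
det T = -6, so T⁻¹ = [[1/6, 1/6], [2/3, -1/3]].
L has determinant 8; L⁻¹ = [[1/2, 1/4], [1/4, 3/8]].
T⁻¹D = [[-21, 22], [14, -20]].
W = (T⁻¹D)L⁻¹ = [[-5, 3], [2, -4]].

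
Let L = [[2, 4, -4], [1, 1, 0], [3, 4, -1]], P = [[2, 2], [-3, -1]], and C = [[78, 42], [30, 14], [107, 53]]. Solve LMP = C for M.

M = [[-2, -3], [5, -5], [1, -2]]

Isolating M: multiply by L⁻¹ from the left and P⁻¹ from the right, so M = L⁻¹CP⁻¹.
det L = -2, so L⁻¹ = [[1/2, 6, -2], [-1/2, -5, 2], [-1/2, -2, 1]].
P has determinant 4; P⁻¹ = [[-1/4, -1/2], [3/4, 1/2]].
L⁻¹C = [[5, -1], [25, 15], [8, 4]].
M = (L⁻¹C)P⁻¹ = [[-2, -3], [5, -5], [1, -2]].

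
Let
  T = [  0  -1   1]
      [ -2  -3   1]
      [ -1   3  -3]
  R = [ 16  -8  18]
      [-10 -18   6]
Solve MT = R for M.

M = [[5, -5, -6], [-6, 6, -2]]

Since T sits to the right of M, M = RT⁻¹.
det T = -2; the adjugate gives T⁻¹ = [[-3, 0, -1], [7/2, -1/2, 1], [9/2, -1/2, 1]].
M = RT⁻¹ = [[16, -8, 18], [-10, -18, 6]] · [[-3, 0, -1], [7/2, -1/2, 1], [9/2, -1/2, 1]] = [[5, -5, -6], [-6, 6, -2]].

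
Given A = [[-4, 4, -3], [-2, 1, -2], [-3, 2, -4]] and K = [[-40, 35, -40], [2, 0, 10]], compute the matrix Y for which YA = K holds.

A is on the right of Y, so right-multiply by A⁻¹: Y = KA⁻¹.
det A = -5, so A⁻¹ = [[0, -2, 1], [2/5, -7/5, 2/5], [1/5, 4/5, -4/5]].
Y = KA⁻¹ = [[-40, 35, -40], [2, 0, 10]] · [[0, -2, 1], [2/5, -7/5, 2/5], [1/5, 4/5, -4/5]] = [[6, -1, 6], [2, 4, -6]].

Y = [[6, -1, 6], [2, 4, -6]]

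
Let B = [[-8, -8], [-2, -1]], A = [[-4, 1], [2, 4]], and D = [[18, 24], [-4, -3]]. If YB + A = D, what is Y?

YB = D − A = [[22, 23], [-6, -7]].
Since B sits to the right of Y, Y = (D − A)B⁻¹.
B has determinant -8; B⁻¹ = [[1/8, -1], [-1/4, 1]].
Y = (D − A)B⁻¹ = [[-3, 1], [1, -1]].

Y = [[-3, 1], [1, -1]]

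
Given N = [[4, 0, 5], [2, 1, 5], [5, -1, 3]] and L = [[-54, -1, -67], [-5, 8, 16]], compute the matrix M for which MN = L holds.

Right-multiplying both sides by N⁻¹ gives M = LN⁻¹.
det N = -3; the adjugate gives N⁻¹ = [[-8/3, 5/3, 5/3], [-19/3, 13/3, 10/3], [7/3, -4/3, -4/3]].
M = LN⁻¹ = [[-54, -1, -67], [-5, 8, 16]] · [[-8/3, 5/3, 5/3], [-19/3, 13/3, 10/3], [7/3, -4/3, -4/3]] = [[-6, -5, -4], [0, 5, -3]].

M = [[-6, -5, -4], [0, 5, -3]]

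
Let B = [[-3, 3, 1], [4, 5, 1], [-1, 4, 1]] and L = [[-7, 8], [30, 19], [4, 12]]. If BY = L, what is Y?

B is on the left of Y, so left-multiply by B⁻¹: Y = B⁻¹L.
det B = 3, so B⁻¹ = [[1/3, 1/3, -2/3], [-5/3, -2/3, 7/3], [7, 3, -9]].
Y = B⁻¹L = [[1/3, 1/3, -2/3], [-5/3, -2/3, 7/3], [7, 3, -9]] · [[-7, 8], [30, 19], [4, 12]] = [[5, 1], [1, 2], [5, 5]].

Y = [[5, 1], [1, 2], [5, 5]]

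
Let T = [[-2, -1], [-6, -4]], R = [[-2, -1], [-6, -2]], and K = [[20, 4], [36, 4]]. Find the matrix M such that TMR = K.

M = [[-4, 5], [0, -4]]

Isolating M: multiply by T⁻¹ from the left and R⁻¹ from the right, so M = T⁻¹KR⁻¹.
det T = 2; the adjugate gives T⁻¹ = [[-2, 1/2], [3, -1]].
det R = -2, so R⁻¹ = [[1, -1/2], [-3, 1]].
T⁻¹K = [[-22, -6], [24, 8]].
M = (T⁻¹K)R⁻¹ = [[-4, 5], [0, -4]].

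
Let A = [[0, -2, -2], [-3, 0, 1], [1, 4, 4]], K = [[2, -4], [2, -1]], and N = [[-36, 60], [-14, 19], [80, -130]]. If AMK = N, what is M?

M = [[2, 2], [5, -1], [2, 3]]

M = A⁻¹NK⁻¹ (apply A⁻¹ on the left and K⁻¹ on the right).
det A = -2, so A⁻¹ = [[2, 0, 1], [-13/2, -1, -3], [6, 1, 3]].
det K = 6, so K⁻¹ = [[-1/6, 2/3], [-1/3, 1/3]].
A⁻¹N = [[8, -10], [8, -19], [10, -11]].
M = (A⁻¹N)K⁻¹ = [[2, 2], [5, -1], [2, 3]].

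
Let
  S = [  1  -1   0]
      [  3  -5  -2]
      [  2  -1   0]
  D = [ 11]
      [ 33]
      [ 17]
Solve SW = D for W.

W = [[6], [-5], [5]]

S is on the left of W, so left-multiply by S⁻¹: W = S⁻¹D.
det S = 2; the adjugate gives S⁻¹ = [[-1, 0, 1], [-2, 0, 1], [7/2, -1/2, -1]].
W = S⁻¹D = [[-1, 0, 1], [-2, 0, 1], [7/2, -1/2, -1]] · [[11], [33], [17]] = [[6], [-5], [5]].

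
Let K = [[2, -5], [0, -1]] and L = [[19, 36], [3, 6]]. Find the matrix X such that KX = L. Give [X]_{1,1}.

K is on the left of X, so left-multiply by K⁻¹: X = K⁻¹L.
K has determinant -2; K⁻¹ = [[1/2, -5/2], [0, -1]].
X = K⁻¹L = [[1/2, -5/2], [0, -1]] · [[19, 36], [3, 6]] = [[2, 3], [-3, -6]].

2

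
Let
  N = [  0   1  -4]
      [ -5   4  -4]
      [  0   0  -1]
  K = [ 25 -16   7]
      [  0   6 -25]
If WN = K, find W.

W = [[4, -5, -3], [6, 0, 1]]

N is on the right of W, so right-multiply by N⁻¹: W = KN⁻¹.
det N = -5; the adjugate gives N⁻¹ = [[4/5, -1/5, -12/5], [1, 0, -4], [0, 0, -1]].
W = KN⁻¹ = [[25, -16, 7], [0, 6, -25]] · [[4/5, -1/5, -12/5], [1, 0, -4], [0, 0, -1]] = [[4, -5, -3], [6, 0, 1]].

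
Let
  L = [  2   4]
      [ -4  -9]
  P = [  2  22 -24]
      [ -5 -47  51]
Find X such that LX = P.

X = [[-1, 5, -6], [1, 3, -3]]

L is on the left of X, so left-multiply by L⁻¹: X = L⁻¹P.
det L = -2; the adjugate gives L⁻¹ = [[9/2, 2], [-2, -1]].
X = L⁻¹P = [[9/2, 2], [-2, -1]] · [[2, 22, -24], [-5, -47, 51]] = [[-1, 5, -6], [1, 3, -3]].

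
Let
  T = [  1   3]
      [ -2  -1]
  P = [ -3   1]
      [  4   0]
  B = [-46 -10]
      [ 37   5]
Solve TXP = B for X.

Left-multiply by T⁻¹ and right-multiply by P⁻¹: X = T⁻¹BP⁻¹.
T has determinant 5; T⁻¹ = [[-1/5, -3/5], [2/5, 1/5]].
det P = -4, so P⁻¹ = [[0, 1/4], [1, 3/4]].
T⁻¹B = [[-13, -1], [-11, -3]].
X = (T⁻¹B)P⁻¹ = [[-1, -4], [-3, -5]].

X = [[-1, -4], [-3, -5]]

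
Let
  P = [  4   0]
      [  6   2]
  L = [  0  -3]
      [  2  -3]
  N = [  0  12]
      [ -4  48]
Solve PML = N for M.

Left-multiply by P⁻¹ and right-multiply by L⁻¹: M = P⁻¹NL⁻¹.
det P = 8; the adjugate gives P⁻¹ = [[1/4, 0], [-3/4, 1/2]].
L has determinant 6; L⁻¹ = [[-1/2, 1/2], [-1/3, 0]].
P⁻¹N = [[0, 3], [-2, 15]].
M = (P⁻¹N)L⁻¹ = [[-1, 0], [-4, -1]].

M = [[-1, 0], [-4, -1]]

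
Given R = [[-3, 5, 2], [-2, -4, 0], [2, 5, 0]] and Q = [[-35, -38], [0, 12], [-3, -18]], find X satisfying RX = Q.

X = [[6, 6], [-3, -6], [-1, 5]]

Left-multiplying both sides by R⁻¹ gives X = R⁻¹Q.
det R = -4; the adjugate gives R⁻¹ = [[0, -5/2, -2], [0, 1, 1], [1/2, -25/4, -11/2]].
X = R⁻¹Q = [[0, -5/2, -2], [0, 1, 1], [1/2, -25/4, -11/2]] · [[-35, -38], [0, 12], [-3, -18]] = [[6, 6], [-3, -6], [-1, 5]].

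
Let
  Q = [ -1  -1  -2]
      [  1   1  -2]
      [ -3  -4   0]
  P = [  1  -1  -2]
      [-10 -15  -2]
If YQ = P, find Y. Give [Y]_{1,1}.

Right-multiplying both sides by Q⁻¹ gives Y = PQ⁻¹.
Q has determinant 4; Q⁻¹ = [[-2, 2, 1], [3/2, -3/2, -1], [-1/4, -1/4, 0]].
Y = PQ⁻¹ = [[1, -1, -2], [-10, -15, -2]] · [[-2, 2, 1], [3/2, -3/2, -1], [-1/4, -1/4, 0]] = [[-3, 4, 2], [-2, 3, 5]].

-3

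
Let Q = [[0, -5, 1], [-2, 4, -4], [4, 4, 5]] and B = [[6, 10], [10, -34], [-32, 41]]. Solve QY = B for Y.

Y = [[-1, 5], [-2, -1], [-4, 5]]

Q is on the left of Y, so left-multiply by Q⁻¹: Y = Q⁻¹B.
det Q = 6; the adjugate gives Q⁻¹ = [[6, 29/6, 8/3], [-1, -2/3, -1/3], [-4, -10/3, -5/3]].
Y = Q⁻¹B = [[6, 29/6, 8/3], [-1, -2/3, -1/3], [-4, -10/3, -5/3]] · [[6, 10], [10, -34], [-32, 41]] = [[-1, 5], [-2, -1], [-4, 5]].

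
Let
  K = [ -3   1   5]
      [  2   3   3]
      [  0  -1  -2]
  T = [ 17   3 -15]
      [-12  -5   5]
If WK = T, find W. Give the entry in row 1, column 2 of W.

Right-multiplying both sides by K⁻¹ gives W = TK⁻¹.
det K = 3, so K⁻¹ = [[-1, -1, -4], [4/3, 2, 19/3], [-2/3, -1, -11/3]].
W = TK⁻¹ = [[17, 3, -15], [-12, -5, 5]] · [[-1, -1, -4], [4/3, 2, 19/3], [-2/3, -1, -11/3]] = [[-3, 4, 6], [2, -3, -2]].

4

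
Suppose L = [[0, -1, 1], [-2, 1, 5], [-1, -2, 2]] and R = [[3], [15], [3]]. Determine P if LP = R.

Left-multiplying both sides by L⁻¹ gives P = L⁻¹R.
L has determinant 6; L⁻¹ = [[2, 0, -1], [-1/6, 1/6, -1/3], [5/6, 1/6, -1/3]].
P = L⁻¹R = [[2, 0, -1], [-1/6, 1/6, -1/3], [5/6, 1/6, -1/3]] · [[3], [15], [3]] = [[3], [1], [4]].

P = [[3], [1], [4]]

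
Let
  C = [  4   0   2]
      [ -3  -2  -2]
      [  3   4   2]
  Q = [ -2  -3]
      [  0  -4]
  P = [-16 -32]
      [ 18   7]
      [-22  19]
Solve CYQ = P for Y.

Isolating Y: multiply by C⁻¹ from the left and Q⁻¹ from the right, so Y = C⁻¹PQ⁻¹.
det C = 4; the adjugate gives C⁻¹ = [[1, 2, 1], [0, 1/2, 1/2], [-3/2, -4, -2]].
det Q = 8; the adjugate gives Q⁻¹ = [[-1/2, 3/8], [0, -1/4]].
C⁻¹P = [[-2, 1], [-2, 13], [-4, -18]].
Y = (C⁻¹P)Q⁻¹ = [[1, -1], [1, -4], [2, 3]].

Y = [[1, -1], [1, -4], [2, 3]]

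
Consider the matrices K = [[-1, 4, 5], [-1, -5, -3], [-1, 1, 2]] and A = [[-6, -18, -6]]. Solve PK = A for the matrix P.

K is on the right of P, so right-multiply by K⁻¹: P = AK⁻¹.
det K = -3, so K⁻¹ = [[7/3, 1, -13/3], [-5/3, -1, 8/3], [2, 1, -3]].
P = AK⁻¹ = [[-6, -18, -6]] · [[7/3, 1, -13/3], [-5/3, -1, 8/3], [2, 1, -3]] = [[4, 6, -4]].

P = [[4, 6, -4]]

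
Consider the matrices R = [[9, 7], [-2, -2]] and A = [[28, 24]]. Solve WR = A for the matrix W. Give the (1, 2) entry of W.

R is on the right of W, so right-multiply by R⁻¹: W = AR⁻¹.
det R = -4, so R⁻¹ = [[1/2, 7/4], [-1/2, -9/4]].
W = AR⁻¹ = [[28, 24]] · [[1/2, 7/4], [-1/2, -9/4]] = [[2, -5]].

-5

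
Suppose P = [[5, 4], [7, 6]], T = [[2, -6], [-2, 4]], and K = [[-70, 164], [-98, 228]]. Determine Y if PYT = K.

Y = [[-4, 3], [2, 2]]

Y = P⁻¹KT⁻¹ (apply P⁻¹ on the left and T⁻¹ on the right).
P has determinant 2; P⁻¹ = [[3, -2], [-7/2, 5/2]].
T has determinant -4; T⁻¹ = [[-1, -3/2], [-1/2, -1/2]].
P⁻¹K = [[-14, 36], [0, -4]].
Y = (P⁻¹K)T⁻¹ = [[-4, 3], [2, 2]].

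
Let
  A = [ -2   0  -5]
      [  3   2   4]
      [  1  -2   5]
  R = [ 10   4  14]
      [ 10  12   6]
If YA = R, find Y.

Right-multiplying both sides by A⁻¹ gives Y = RA⁻¹.
det A = 4, so A⁻¹ = [[9/2, 5/2, 5/2], [-11/4, -5/4, -7/4], [-2, -1, -1]].
Y = RA⁻¹ = [[10, 4, 14], [10, 12, 6]] · [[9/2, 5/2, 5/2], [-11/4, -5/4, -7/4], [-2, -1, -1]] = [[6, 6, 4], [0, 4, -2]].

Y = [[6, 6, 4], [0, 4, -2]]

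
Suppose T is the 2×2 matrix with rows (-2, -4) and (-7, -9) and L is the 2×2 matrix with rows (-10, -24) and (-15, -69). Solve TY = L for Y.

Y = [[-3, 6], [4, 3]]

Left-multiplying both sides by T⁻¹ gives Y = T⁻¹L.
det T = -10; the adjugate gives T⁻¹ = [[9/10, -2/5], [-7/10, 1/5]].
Y = T⁻¹L = [[9/10, -2/5], [-7/10, 1/5]] · [[-10, -24], [-15, -69]] = [[-3, 6], [4, 3]].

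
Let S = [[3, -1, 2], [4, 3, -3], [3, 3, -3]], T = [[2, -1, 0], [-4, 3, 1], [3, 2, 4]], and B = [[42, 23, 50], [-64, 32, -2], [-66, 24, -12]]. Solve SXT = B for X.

X = S⁻¹BT⁻¹ (apply S⁻¹ on the left and T⁻¹ on the right).
S has determinant 3; S⁻¹ = [[0, 1, -1], [1, -5, 17/3], [1, -4, 13/3]].
T has determinant 1; T⁻¹ = [[10, 4, -1], [19, 8, -2], [-17, -7, 2]].
S⁻¹B = [[2, 8, 10], [-12, -1, -8], [12, -1, 6]].
X = (S⁻¹B)T⁻¹ = [[2, 2, 2], [-3, 0, -2], [-1, -2, 2]].

X = [[2, 2, 2], [-3, 0, -2], [-1, -2, 2]]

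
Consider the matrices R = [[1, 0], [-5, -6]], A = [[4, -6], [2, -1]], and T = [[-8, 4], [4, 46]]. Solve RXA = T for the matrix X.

X = [[0, -4], [2, -1]]

X = R⁻¹TA⁻¹ (apply R⁻¹ on the left and A⁻¹ on the right).
det R = -6; the adjugate gives R⁻¹ = [[1, 0], [-5/6, -1/6]].
det A = 8; the adjugate gives A⁻¹ = [[-1/8, 3/4], [-1/4, 1/2]].
R⁻¹T = [[-8, 4], [6, -11]].
X = (R⁻¹T)A⁻¹ = [[0, -4], [2, -1]].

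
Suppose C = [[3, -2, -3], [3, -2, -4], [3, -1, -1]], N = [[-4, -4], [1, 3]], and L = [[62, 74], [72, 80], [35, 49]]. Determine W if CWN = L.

Left-multiply by C⁻¹ and right-multiply by N⁻¹: W = C⁻¹LN⁻¹.
C has determinant 3; C⁻¹ = [[-2/3, 1/3, 2/3], [-3, 2, 1], [1, -1, 0]].
det N = -8; the adjugate gives N⁻¹ = [[-3/8, -1/2], [1/8, 1/2]].
C⁻¹L = [[6, 10], [-7, -13], [-10, -6]].
W = (C⁻¹L)N⁻¹ = [[-1, 2], [1, -3], [3, 2]].

W = [[-1, 2], [1, -3], [3, 2]]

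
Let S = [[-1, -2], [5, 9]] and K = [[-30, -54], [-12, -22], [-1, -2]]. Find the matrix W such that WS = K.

W = [[0, -6], [2, -2], [1, 0]]

Right-multiplying both sides by S⁻¹ gives W = KS⁻¹.
det S = 1, so S⁻¹ = [[9, 2], [-5, -1]].
W = KS⁻¹ = [[-30, -54], [-12, -22], [-1, -2]] · [[9, 2], [-5, -1]] = [[0, -6], [2, -2], [1, 0]].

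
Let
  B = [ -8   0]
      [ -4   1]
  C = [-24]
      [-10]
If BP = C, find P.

P = [[3], [2]]

Left-multiplying both sides by B⁻¹ gives P = B⁻¹C.
B has determinant -8; B⁻¹ = [[-1/8, 0], [-1/2, 1]].
P = B⁻¹C = [[-1/8, 0], [-1/2, 1]] · [[-24], [-10]] = [[3], [2]].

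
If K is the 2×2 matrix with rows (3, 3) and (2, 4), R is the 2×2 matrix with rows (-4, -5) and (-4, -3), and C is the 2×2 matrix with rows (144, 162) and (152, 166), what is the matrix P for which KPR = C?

P = K⁻¹CR⁻¹ (apply K⁻¹ on the left and R⁻¹ on the right).
K has determinant 6; K⁻¹ = [[2/3, -1/2], [-1/3, 1/2]].
det R = -8; the adjugate gives R⁻¹ = [[3/8, -5/8], [-1/2, 1/2]].
K⁻¹C = [[20, 25], [28, 29]].
P = (K⁻¹C)R⁻¹ = [[-5, 0], [-4, -3]].

P = [[-5, 0], [-4, -3]]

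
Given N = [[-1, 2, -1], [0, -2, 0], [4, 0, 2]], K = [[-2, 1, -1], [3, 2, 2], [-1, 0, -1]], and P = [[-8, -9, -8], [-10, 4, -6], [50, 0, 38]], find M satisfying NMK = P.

M = N⁻¹PK⁻¹ (apply N⁻¹ on the left and K⁻¹ on the right).
N has determinant -4; N⁻¹ = [[1, 1, 1/2], [0, -1/2, 0], [-2, -2, -1/2]].
det K = 3, so K⁻¹ = [[-2/3, 1/3, 4/3], [1/3, 1/3, 1/3], [2/3, -1/3, -7/3]].
N⁻¹P = [[7, -5, 5], [5, -2, 3], [11, 10, 9]].
M = (N⁻¹P)K⁻¹ = [[-3, -1, -4], [-2, 0, -1], [2, 4, -3]].

M = [[-3, -1, -4], [-2, 0, -1], [2, 4, -3]]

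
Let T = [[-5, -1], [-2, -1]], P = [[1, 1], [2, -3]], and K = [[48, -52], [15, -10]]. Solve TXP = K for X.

X = [[-1, -5], [-3, 5]]

Left-multiply by T⁻¹ and right-multiply by P⁻¹: X = T⁻¹KP⁻¹.
T has determinant 3; T⁻¹ = [[-1/3, 1/3], [2/3, -5/3]].
P has determinant -5; P⁻¹ = [[3/5, 1/5], [2/5, -1/5]].
T⁻¹K = [[-11, 14], [7, -18]].
X = (T⁻¹K)P⁻¹ = [[-1, -5], [-3, 5]].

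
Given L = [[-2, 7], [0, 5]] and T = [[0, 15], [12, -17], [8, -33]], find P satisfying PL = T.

P = [[0, 3], [-6, 5], [-4, -1]]

L is on the right of P, so right-multiply by L⁻¹: P = TL⁻¹.
det L = -10; the adjugate gives L⁻¹ = [[-1/2, 7/10], [0, 1/5]].
P = TL⁻¹ = [[0, 15], [12, -17], [8, -33]] · [[-1/2, 7/10], [0, 1/5]] = [[0, 3], [-6, 5], [-4, -1]].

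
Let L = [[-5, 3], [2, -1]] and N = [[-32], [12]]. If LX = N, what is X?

X = [[4], [-4]]

L is on the left of X, so left-multiply by L⁻¹: X = L⁻¹N.
L has determinant -1; L⁻¹ = [[1, 3], [2, 5]].
X = L⁻¹N = [[1, 3], [2, 5]] · [[-32], [12]] = [[4], [-4]].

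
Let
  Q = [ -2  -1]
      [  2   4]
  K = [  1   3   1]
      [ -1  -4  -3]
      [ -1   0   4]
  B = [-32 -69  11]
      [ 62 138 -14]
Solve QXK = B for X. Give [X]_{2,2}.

-2

Left-multiply by Q⁻¹ and right-multiply by K⁻¹: X = Q⁻¹BK⁻¹.
Q has determinant -6; Q⁻¹ = [[-2/3, -1/6], [1/3, 1/3]].
det K = 1; the adjugate gives K⁻¹ = [[-16, -12, -5], [7, 5, 2], [-4, -3, -1]].
Q⁻¹B = [[11, 23, -5], [10, 23, -1]].
X = (Q⁻¹B)K⁻¹ = [[5, -2, -4], [5, -2, -3]].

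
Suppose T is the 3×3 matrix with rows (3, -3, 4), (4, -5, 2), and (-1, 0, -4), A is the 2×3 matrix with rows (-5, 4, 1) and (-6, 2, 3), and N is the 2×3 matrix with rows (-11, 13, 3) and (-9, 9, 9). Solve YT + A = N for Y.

YT = N − A = [[-6, 9, 2], [-3, 7, 6]].
T is on the right of Y, so right-multiply by T⁻¹: Y = (N − A)T⁻¹.
T has determinant -2; T⁻¹ = [[-10, 6, -7], [-7, 4, -5], [5/2, -3/2, 3/2]].
Y = (N − A)T⁻¹ = [[2, -3, 0], [-4, 1, -5]].

Y = [[2, -3, 0], [-4, 1, -5]]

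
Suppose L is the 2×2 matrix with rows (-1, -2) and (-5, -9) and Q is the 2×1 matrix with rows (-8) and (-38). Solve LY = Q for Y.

Y = [[4], [2]]

Left-multiplying both sides by L⁻¹ gives Y = L⁻¹Q.
det L = -1, so L⁻¹ = [[9, -2], [-5, 1]].
Y = L⁻¹Q = [[9, -2], [-5, 1]] · [[-8], [-38]] = [[4], [2]].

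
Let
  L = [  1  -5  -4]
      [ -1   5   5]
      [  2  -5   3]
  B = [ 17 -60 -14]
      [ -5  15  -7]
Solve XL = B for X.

X = [[6, -1, 5], [-6, -5, -2]]

Right-multiplying both sides by L⁻¹ gives X = BL⁻¹.
det L = -5, so L⁻¹ = [[-8, -7, 1], [-13/5, -11/5, 1/5], [1, 1, 0]].
X = BL⁻¹ = [[17, -60, -14], [-5, 15, -7]] · [[-8, -7, 1], [-13/5, -11/5, 1/5], [1, 1, 0]] = [[6, -1, 5], [-6, -5, -2]].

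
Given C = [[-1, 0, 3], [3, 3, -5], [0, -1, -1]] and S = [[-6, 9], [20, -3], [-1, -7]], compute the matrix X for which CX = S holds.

X = [[3, 0], [2, 4], [-1, 3]]

Since C multiplies X on the left, X = C⁻¹S.
C has determinant -1; C⁻¹ = [[8, 3, 9], [-3, -1, -4], [3, 1, 3]].
X = C⁻¹S = [[8, 3, 9], [-3, -1, -4], [3, 1, 3]] · [[-6, 9], [20, -3], [-1, -7]] = [[3, 0], [2, 4], [-1, 3]].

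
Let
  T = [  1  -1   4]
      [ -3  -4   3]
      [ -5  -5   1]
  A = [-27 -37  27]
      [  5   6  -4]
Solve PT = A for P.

T is on the right of P, so right-multiply by T⁻¹: P = AT⁻¹.
det T = 3, so T⁻¹ = [[11/3, -19/3, 13/3], [-4, 7, -5], [-5/3, 10/3, -7/3]].
P = AT⁻¹ = [[-27, -37, 27], [5, 6, -4]] · [[11/3, -19/3, 13/3], [-4, 7, -5], [-5/3, 10/3, -7/3]] = [[4, 2, 5], [1, -3, 1]].

P = [[4, 2, 5], [1, -3, 1]]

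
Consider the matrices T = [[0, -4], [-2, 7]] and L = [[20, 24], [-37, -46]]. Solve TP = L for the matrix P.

P = [[1, 2], [-5, -6]]

Left-multiplying both sides by T⁻¹ gives P = T⁻¹L.
T has determinant -8; T⁻¹ = [[-7/8, -1/2], [-1/4, 0]].
P = T⁻¹L = [[-7/8, -1/2], [-1/4, 0]] · [[20, 24], [-37, -46]] = [[1, 2], [-5, -6]].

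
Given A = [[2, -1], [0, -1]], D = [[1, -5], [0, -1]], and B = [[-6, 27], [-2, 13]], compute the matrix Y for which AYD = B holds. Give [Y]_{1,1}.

Left-multiply by A⁻¹ and right-multiply by D⁻¹: Y = A⁻¹BD⁻¹.
det A = -2; the adjugate gives A⁻¹ = [[1/2, -1/2], [0, -1]].
det D = -1; the adjugate gives D⁻¹ = [[1, -5], [0, -1]].
A⁻¹B = [[-2, 7], [2, -13]].
Y = (A⁻¹B)D⁻¹ = [[-2, 3], [2, 3]].

-2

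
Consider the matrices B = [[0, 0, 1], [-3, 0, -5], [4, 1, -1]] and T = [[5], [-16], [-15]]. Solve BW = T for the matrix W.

B is on the left of W, so left-multiply by B⁻¹: W = B⁻¹T.
det B = -3; the adjugate gives B⁻¹ = [[-5/3, -1/3, 0], [23/3, 4/3, 1], [1, 0, 0]].
W = B⁻¹T = [[-5/3, -1/3, 0], [23/3, 4/3, 1], [1, 0, 0]] · [[5], [-16], [-15]] = [[-3], [2], [5]].

W = [[-3], [2], [5]]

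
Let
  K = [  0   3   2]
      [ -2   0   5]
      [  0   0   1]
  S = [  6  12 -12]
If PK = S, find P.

Right-multiplying both sides by K⁻¹ gives P = SK⁻¹.
det K = 6; the adjugate gives K⁻¹ = [[0, -1/2, 5/2], [1/3, 0, -2/3], [0, 0, 1]].
P = SK⁻¹ = [[6, 12, -12]] · [[0, -1/2, 5/2], [1/3, 0, -2/3], [0, 0, 1]] = [[4, -3, -5]].

P = [[4, -3, -5]]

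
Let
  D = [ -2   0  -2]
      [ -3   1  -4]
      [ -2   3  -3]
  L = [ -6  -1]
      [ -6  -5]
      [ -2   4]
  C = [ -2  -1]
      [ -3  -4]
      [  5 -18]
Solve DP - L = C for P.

DP = C + L = [[-8, -2], [-9, -9], [3, -14]].
D is on the left of P, so left-multiply by D⁻¹: P = D⁻¹(C + L).
det D = -4, so D⁻¹ = [[-9/4, 3/2, -1/2], [1/4, -1/2, 1/2], [7/4, -3/2, 1/2]].
P = D⁻¹(C + L) = [[3, -2], [4, -3], [1, 3]].

P = [[3, -2], [4, -3], [1, 3]]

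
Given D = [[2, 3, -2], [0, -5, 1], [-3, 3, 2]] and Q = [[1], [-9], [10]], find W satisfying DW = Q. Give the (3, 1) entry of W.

D is on the left of W, so left-multiply by D⁻¹: W = D⁻¹Q.
det D = -5, so D⁻¹ = [[13/5, 12/5, 7/5], [3/5, 2/5, 2/5], [3, 3, 2]].
W = D⁻¹Q = [[13/5, 12/5, 7/5], [3/5, 2/5, 2/5], [3, 3, 2]] · [[1], [-9], [10]] = [[-5], [1], [-4]].

-4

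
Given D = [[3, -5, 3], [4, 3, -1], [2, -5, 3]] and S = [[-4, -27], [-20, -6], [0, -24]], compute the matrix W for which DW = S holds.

W = [[-4, -3], [-1, 0], [1, -6]]

Since D multiplies W on the left, W = D⁻¹S.
D has determinant 4; D⁻¹ = [[1, 0, -1], [-7/2, 3/4, 15/4], [-13/2, 5/4, 29/4]].
W = D⁻¹S = [[1, 0, -1], [-7/2, 3/4, 15/4], [-13/2, 5/4, 29/4]] · [[-4, -27], [-20, -6], [0, -24]] = [[-4, -3], [-1, 0], [1, -6]].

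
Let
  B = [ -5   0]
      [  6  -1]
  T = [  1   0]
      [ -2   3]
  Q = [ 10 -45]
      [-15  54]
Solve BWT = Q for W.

Left-multiply by B⁻¹ and right-multiply by T⁻¹: W = B⁻¹QT⁻¹.
det B = 5, so B⁻¹ = [[-1/5, 0], [-6/5, -1]].
det T = 3; the adjugate gives T⁻¹ = [[1, 0], [2/3, 1/3]].
B⁻¹Q = [[-2, 9], [3, 0]].
W = (B⁻¹Q)T⁻¹ = [[4, 3], [3, 0]].

W = [[4, 3], [3, 0]]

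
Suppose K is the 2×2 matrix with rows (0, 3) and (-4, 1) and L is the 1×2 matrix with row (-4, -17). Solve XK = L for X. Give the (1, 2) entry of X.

1

Right-multiplying both sides by K⁻¹ gives X = LK⁻¹.
det K = 12, so K⁻¹ = [[1/12, -1/4], [1/3, 0]].
X = LK⁻¹ = [[-4, -17]] · [[1/12, -1/4], [1/3, 0]] = [[-6, 1]].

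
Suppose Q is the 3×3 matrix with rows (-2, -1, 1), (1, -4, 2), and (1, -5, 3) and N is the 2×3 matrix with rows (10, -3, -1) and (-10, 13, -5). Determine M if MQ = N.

M = [[-4, 3, -1], [3, -4, 0]]

Right-multiplying both sides by Q⁻¹ gives M = NQ⁻¹.
Q has determinant 4; Q⁻¹ = [[-1/2, -1/2, 1/2], [-1/4, -7/4, 5/4], [-1/4, -11/4, 9/4]].
M = NQ⁻¹ = [[10, -3, -1], [-10, 13, -5]] · [[-1/2, -1/2, 1/2], [-1/4, -7/4, 5/4], [-1/4, -11/4, 9/4]] = [[-4, 3, -1], [3, -4, 0]].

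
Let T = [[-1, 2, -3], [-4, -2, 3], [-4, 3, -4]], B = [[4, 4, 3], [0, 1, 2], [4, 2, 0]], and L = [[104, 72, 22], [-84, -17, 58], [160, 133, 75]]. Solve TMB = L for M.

Left-multiply by T⁻¹ and right-multiply by B⁻¹: M = T⁻¹LB⁻¹.
det T = 5, so T⁻¹ = [[-1/5, -1/5, 0], [-28/5, -8/5, 3], [-4, -1, 2]].
B has determinant 4; B⁻¹ = [[-1, 3/2, 5/4], [2, -3, -2], [-1, 2, 1]].
T⁻¹L = [[-4, -11, -16], [32, 23, 9], [-12, -5, 4]].
M = (T⁻¹L)B⁻¹ = [[-2, -5, 1], [5, -3, 3], [-2, 5, -1]].

M = [[-2, -5, 1], [5, -3, 3], [-2, 5, -1]]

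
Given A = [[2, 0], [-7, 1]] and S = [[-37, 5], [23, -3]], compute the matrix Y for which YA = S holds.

Y = [[-1, 5], [1, -3]]

Right-multiplying both sides by A⁻¹ gives Y = SA⁻¹.
A has determinant 2; A⁻¹ = [[1/2, 0], [7/2, 1]].
Y = SA⁻¹ = [[-37, 5], [23, -3]] · [[1/2, 0], [7/2, 1]] = [[-1, 5], [1, -3]].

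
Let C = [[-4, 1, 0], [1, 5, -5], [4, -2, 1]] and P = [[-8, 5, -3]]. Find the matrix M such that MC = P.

M = [[-1, 0, -3]]

C is on the right of M, so right-multiply by C⁻¹: M = PC⁻¹.
C has determinant -1; C⁻¹ = [[5, 1, 5], [21, 4, 20], [22, 4, 21]].
M = PC⁻¹ = [[-8, 5, -3]] · [[5, 1, 5], [21, 4, 20], [22, 4, 21]] = [[-1, 0, -3]].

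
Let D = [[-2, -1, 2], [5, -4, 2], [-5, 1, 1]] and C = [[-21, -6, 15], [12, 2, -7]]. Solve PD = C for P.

Right-multiplying both sides by D⁻¹ gives P = CD⁻¹.
det D = -3, so D⁻¹ = [[2, -1, -2], [5, -8/3, -14/3], [5, -7/3, -13/3]].
P = CD⁻¹ = [[-21, -6, 15], [12, 2, -7]] · [[2, -1, -2], [5, -8/3, -14/3], [5, -7/3, -13/3]] = [[3, 2, 5], [-1, -1, -3]].

P = [[3, 2, 5], [-1, -1, -3]]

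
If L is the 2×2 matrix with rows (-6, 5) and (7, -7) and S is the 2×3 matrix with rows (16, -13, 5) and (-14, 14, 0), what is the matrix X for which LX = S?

X = [[-6, 3, -5], [-4, 1, -5]]

Left-multiplying both sides by L⁻¹ gives X = L⁻¹S.
det L = 7; the adjugate gives L⁻¹ = [[-1, -5/7], [-1, -6/7]].
X = L⁻¹S = [[-1, -5/7], [-1, -6/7]] · [[16, -13, 5], [-14, 14, 0]] = [[-6, 3, -5], [-4, 1, -5]].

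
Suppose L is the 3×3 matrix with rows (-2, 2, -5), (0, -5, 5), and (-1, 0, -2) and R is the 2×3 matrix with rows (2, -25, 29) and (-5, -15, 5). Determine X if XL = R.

Right-multiplying both sides by L⁻¹ gives X = RL⁻¹.
L has determinant -5; L⁻¹ = [[-2, -4/5, 3], [1, 1/5, -2], [1, 2/5, -2]].
X = RL⁻¹ = [[2, -25, 29], [-5, -15, 5]] · [[-2, -4/5, 3], [1, 1/5, -2], [1, 2/5, -2]] = [[0, 5, -2], [0, 3, 5]].

X = [[0, 5, -2], [0, 3, 5]]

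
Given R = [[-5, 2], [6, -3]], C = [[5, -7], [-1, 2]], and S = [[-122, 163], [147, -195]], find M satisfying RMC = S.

M = [[5, 1], [-1, -4]]

Left-multiply by R⁻¹ and right-multiply by C⁻¹: M = R⁻¹SC⁻¹.
det R = 3, so R⁻¹ = [[-1, -2/3], [-2, -5/3]].
C has determinant 3; C⁻¹ = [[2/3, 7/3], [1/3, 5/3]].
R⁻¹S = [[24, -33], [-1, -1]].
M = (R⁻¹S)C⁻¹ = [[5, 1], [-1, -4]].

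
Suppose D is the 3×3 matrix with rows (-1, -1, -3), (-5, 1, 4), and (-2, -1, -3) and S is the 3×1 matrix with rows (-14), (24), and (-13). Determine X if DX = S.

X = [[-1], [3], [4]]

Left-multiplying both sides by D⁻¹ gives X = D⁻¹S.
det D = 1, so D⁻¹ = [[1, 0, -1], [-23, -3, 19], [7, 1, -6]].
X = D⁻¹S = [[1, 0, -1], [-23, -3, 19], [7, 1, -6]] · [[-14], [24], [-13]] = [[-1], [3], [4]].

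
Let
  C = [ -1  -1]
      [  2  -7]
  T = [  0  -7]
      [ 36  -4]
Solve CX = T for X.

Left-multiplying both sides by C⁻¹ gives X = C⁻¹T.
det C = 9; the adjugate gives C⁻¹ = [[-7/9, 1/9], [-2/9, -1/9]].
X = C⁻¹T = [[-7/9, 1/9], [-2/9, -1/9]] · [[0, -7], [36, -4]] = [[4, 5], [-4, 2]].

X = [[4, 5], [-4, 2]]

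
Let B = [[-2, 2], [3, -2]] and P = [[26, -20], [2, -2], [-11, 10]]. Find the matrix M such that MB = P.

B is on the right of M, so right-multiply by B⁻¹: M = PB⁻¹.
B has determinant -2; B⁻¹ = [[1, 1], [3/2, 1]].
M = PB⁻¹ = [[26, -20], [2, -2], [-11, 10]] · [[1, 1], [3/2, 1]] = [[-4, 6], [-1, 0], [4, -1]].

M = [[-4, 6], [-1, 0], [4, -1]]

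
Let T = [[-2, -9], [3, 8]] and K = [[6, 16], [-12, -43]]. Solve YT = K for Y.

Y = [[0, 2], [3, -2]]

T is on the right of Y, so right-multiply by T⁻¹: Y = KT⁻¹.
det T = 11; the adjugate gives T⁻¹ = [[8/11, 9/11], [-3/11, -2/11]].
Y = KT⁻¹ = [[6, 16], [-12, -43]] · [[8/11, 9/11], [-3/11, -2/11]] = [[0, 2], [3, -2]].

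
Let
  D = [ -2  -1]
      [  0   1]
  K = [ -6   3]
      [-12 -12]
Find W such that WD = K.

D is on the right of W, so right-multiply by D⁻¹: W = KD⁻¹.
det D = -2, so D⁻¹ = [[-1/2, -1/2], [0, 1]].
W = KD⁻¹ = [[-6, 3], [-12, -12]] · [[-1/2, -1/2], [0, 1]] = [[3, 6], [6, -6]].

W = [[3, 6], [6, -6]]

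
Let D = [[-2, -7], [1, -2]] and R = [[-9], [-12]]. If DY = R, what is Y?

Since D multiplies Y on the left, Y = D⁻¹R.
D has determinant 11; D⁻¹ = [[-2/11, 7/11], [-1/11, -2/11]].
Y = D⁻¹R = [[-2/11, 7/11], [-1/11, -2/11]] · [[-9], [-12]] = [[-6], [3]].

Y = [[-6], [3]]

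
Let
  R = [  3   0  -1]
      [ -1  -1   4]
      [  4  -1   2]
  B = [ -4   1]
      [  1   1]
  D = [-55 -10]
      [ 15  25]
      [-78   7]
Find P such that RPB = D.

P = [[3, -5], [-5, -2], [0, 4]]

P = R⁻¹DB⁻¹ (apply R⁻¹ on the left and B⁻¹ on the right).
det R = 1; the adjugate gives R⁻¹ = [[2, 1, -1], [18, 10, -11], [5, 3, -3]].
det B = -5, so B⁻¹ = [[-1/5, 1/5], [1/5, 4/5]].
R⁻¹D = [[-17, -2], [18, -7], [4, 4]].
P = (R⁻¹D)B⁻¹ = [[3, -5], [-5, -2], [0, 4]].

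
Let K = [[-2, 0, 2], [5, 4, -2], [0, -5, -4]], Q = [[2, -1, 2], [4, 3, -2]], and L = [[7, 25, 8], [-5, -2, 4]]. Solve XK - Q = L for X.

X = [[-2, 1, -4], [-2, -1, -1]]

XK = L + Q = [[9, 24, 10], [-1, 1, 2]].
K is on the right of X, so right-multiply by K⁻¹: X = (L + Q)K⁻¹.
K has determinant 2; K⁻¹ = [[-13, -5, -4], [10, 4, 3], [-25/2, -5, -4]].
X = (L + Q)K⁻¹ = [[-2, 1, -4], [-2, -1, -1]].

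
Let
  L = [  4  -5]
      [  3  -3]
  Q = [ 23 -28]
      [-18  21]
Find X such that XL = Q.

Right-multiplying both sides by L⁻¹ gives X = QL⁻¹.
L has determinant 3; L⁻¹ = [[-1, 5/3], [-1, 4/3]].
X = QL⁻¹ = [[23, -28], [-18, 21]] · [[-1, 5/3], [-1, 4/3]] = [[5, 1], [-3, -2]].

X = [[5, 1], [-3, -2]]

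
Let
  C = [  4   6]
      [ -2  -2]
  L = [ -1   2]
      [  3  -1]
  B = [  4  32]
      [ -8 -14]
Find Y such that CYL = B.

Y = [[5, 5], [0, -2]]

Y = C⁻¹BL⁻¹ (apply C⁻¹ on the left and L⁻¹ on the right).
det C = 4; the adjugate gives C⁻¹ = [[-1/2, -3/2], [1/2, 1]].
det L = -5; the adjugate gives L⁻¹ = [[1/5, 2/5], [3/5, 1/5]].
C⁻¹B = [[10, 5], [-6, 2]].
Y = (C⁻¹B)L⁻¹ = [[5, 5], [0, -2]].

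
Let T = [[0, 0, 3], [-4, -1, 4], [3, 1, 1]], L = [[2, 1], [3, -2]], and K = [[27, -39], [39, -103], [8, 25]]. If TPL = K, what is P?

P = [[5, -4], [1, 1], [-3, 5]]

Isolating P: multiply by T⁻¹ from the left and L⁻¹ from the right, so P = T⁻¹KL⁻¹.
det T = -3, so T⁻¹ = [[5/3, -1, -1], [-16/3, 3, 4], [1/3, 0, 0]].
det L = -7; the adjugate gives L⁻¹ = [[2/7, 1/7], [3/7, -2/7]].
T⁻¹K = [[-2, 13], [5, -1], [9, -13]].
P = (T⁻¹K)L⁻¹ = [[5, -4], [1, 1], [-3, 5]].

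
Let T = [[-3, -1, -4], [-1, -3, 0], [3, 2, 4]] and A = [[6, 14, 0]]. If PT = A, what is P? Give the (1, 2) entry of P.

Right-multiplying both sides by T⁻¹ gives P = AT⁻¹.
T has determinant 4; T⁻¹ = [[-3, -1, -3], [1, 0, 1], [7/4, 3/4, 2]].
P = AT⁻¹ = [[6, 14, 0]] · [[-3, -1, -3], [1, 0, 1], [7/4, 3/4, 2]] = [[-4, -6, -4]].

-6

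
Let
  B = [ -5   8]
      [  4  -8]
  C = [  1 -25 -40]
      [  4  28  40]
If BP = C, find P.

P = [[-5, -3, 0], [-3, -5, -5]]

Left-multiplying both sides by B⁻¹ gives P = B⁻¹C.
det B = 8, so B⁻¹ = [[-1, -1], [-1/2, -5/8]].
P = B⁻¹C = [[-1, -1], [-1/2, -5/8]] · [[1, -25, -40], [4, 28, 40]] = [[-5, -3, 0], [-3, -5, -5]].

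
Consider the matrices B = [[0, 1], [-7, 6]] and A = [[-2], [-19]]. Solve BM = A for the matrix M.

M = [[1], [-2]]

B is on the left of M, so left-multiply by B⁻¹: M = B⁻¹A.
B has determinant 7; B⁻¹ = [[6/7, -1/7], [1, 0]].
M = B⁻¹A = [[6/7, -1/7], [1, 0]] · [[-2], [-19]] = [[1], [-2]].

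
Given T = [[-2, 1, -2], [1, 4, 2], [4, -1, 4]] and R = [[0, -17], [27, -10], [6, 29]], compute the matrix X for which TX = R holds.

X = [[3, 2], [6, -5], [0, 4]]

Left-multiplying both sides by T⁻¹ gives X = T⁻¹R.
T has determinant 2; T⁻¹ = [[9, -1, 5], [2, 0, 1], [-17/2, 1, -9/2]].
X = T⁻¹R = [[9, -1, 5], [2, 0, 1], [-17/2, 1, -9/2]] · [[0, -17], [27, -10], [6, 29]] = [[3, 2], [6, -5], [0, 4]].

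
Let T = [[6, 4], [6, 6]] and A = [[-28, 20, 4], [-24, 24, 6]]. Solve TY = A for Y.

Left-multiplying both sides by T⁻¹ gives Y = T⁻¹A.
det T = 12, so T⁻¹ = [[1/2, -1/3], [-1/2, 1/2]].
Y = T⁻¹A = [[1/2, -1/3], [-1/2, 1/2]] · [[-28, 20, 4], [-24, 24, 6]] = [[-6, 2, 0], [2, 2, 1]].

Y = [[-6, 2, 0], [2, 2, 1]]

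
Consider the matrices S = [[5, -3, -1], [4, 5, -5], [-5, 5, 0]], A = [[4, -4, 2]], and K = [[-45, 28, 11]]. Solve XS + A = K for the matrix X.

X = [[-4, -1, 5]]

XS = K − A = [[-49, 32, 9]].
Since S sits to the right of X, X = (K − A)S⁻¹.
det S = 5, so S⁻¹ = [[5, -1, 4], [5, -1, 21/5], [9, -2, 37/5]].
X = (K − A)S⁻¹ = [[-4, -1, 5]].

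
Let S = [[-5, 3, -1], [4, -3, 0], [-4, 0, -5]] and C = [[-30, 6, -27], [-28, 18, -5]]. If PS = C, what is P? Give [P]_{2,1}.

Since S sits to the right of P, P = CS⁻¹.
det S = -3, so S⁻¹ = [[-5, -5, 1], [-20/3, -7, 4/3], [4, 4, -1]].
P = CS⁻¹ = [[-30, 6, -27], [-28, 18, -5]] · [[-5, -5, 1], [-20/3, -7, 4/3], [4, 4, -1]] = [[2, 0, 5], [0, -6, 1]].

0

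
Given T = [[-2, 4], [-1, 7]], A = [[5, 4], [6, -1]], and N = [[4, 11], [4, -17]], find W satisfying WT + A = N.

WT = N − A = [[-1, 7], [-2, -16]].
Right-multiplying both sides by T⁻¹ gives W = (N − A)T⁻¹.
det T = -10; the adjugate gives T⁻¹ = [[-7/10, 2/5], [-1/10, 1/5]].
W = (N − A)T⁻¹ = [[0, 1], [3, -4]].

W = [[0, 1], [3, -4]]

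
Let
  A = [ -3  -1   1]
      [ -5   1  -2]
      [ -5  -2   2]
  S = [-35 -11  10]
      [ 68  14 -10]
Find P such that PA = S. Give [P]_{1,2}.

1

Right-multiplying both sides by A⁻¹ gives P = SA⁻¹.
A has determinant 1; A⁻¹ = [[-2, 0, 1], [20, -1, -11], [15, -1, -8]].
P = SA⁻¹ = [[-35, -11, 10], [68, 14, -10]] · [[-2, 0, 1], [20, -1, -11], [15, -1, -8]] = [[0, 1, 6], [-6, -4, -6]].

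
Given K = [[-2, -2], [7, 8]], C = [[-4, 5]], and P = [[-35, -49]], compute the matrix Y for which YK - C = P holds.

Y = [[2, -5]]

YK = P + C = [[-39, -44]].
K is on the right of Y, so right-multiply by K⁻¹: Y = (P + C)K⁻¹.
det K = -2; the adjugate gives K⁻¹ = [[-4, -1], [7/2, 1]].
Y = (P + C)K⁻¹ = [[2, -5]].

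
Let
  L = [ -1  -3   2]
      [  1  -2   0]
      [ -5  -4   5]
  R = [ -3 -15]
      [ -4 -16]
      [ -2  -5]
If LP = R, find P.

Left-multiplying both sides by L⁻¹ gives P = L⁻¹R.
det L = -3, so L⁻¹ = [[10/3, -7/3, -4/3], [5/3, -5/3, -2/3], [14/3, -11/3, -5/3]].
P = L⁻¹R = [[10/3, -7/3, -4/3], [5/3, -5/3, -2/3], [14/3, -11/3, -5/3]] · [[-3, -15], [-4, -16], [-2, -5]] = [[2, -6], [3, 5], [4, -3]].

P = [[2, -6], [3, 5], [4, -3]]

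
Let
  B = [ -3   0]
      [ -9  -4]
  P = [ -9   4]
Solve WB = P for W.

W = [[6, -1]]

Right-multiplying both sides by B⁻¹ gives W = PB⁻¹.
B has determinant 12; B⁻¹ = [[-1/3, 0], [3/4, -1/4]].
W = PB⁻¹ = [[-9, 4]] · [[-1/3, 0], [3/4, -1/4]] = [[6, -1]].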